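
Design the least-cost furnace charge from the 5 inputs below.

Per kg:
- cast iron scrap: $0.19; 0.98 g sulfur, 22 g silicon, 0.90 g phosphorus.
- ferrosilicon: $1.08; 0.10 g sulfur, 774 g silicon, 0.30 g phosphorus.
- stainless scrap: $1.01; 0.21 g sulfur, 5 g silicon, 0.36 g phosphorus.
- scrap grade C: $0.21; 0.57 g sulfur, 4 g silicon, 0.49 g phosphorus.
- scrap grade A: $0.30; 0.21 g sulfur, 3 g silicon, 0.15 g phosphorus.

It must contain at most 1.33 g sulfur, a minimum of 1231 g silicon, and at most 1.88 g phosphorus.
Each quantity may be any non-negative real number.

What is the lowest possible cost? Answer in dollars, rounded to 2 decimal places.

Set it up as a linear program. Let x1 = kg of cast iron scrap, x2 = kg of ferrosilicon, x3 = kg of stainless scrap, x4 = kg of scrap grade C, x5 = kg of scrap grade A.
Minimize 0.19x1 + 1.08x2 + 1.01x3 + 0.21x4 + 0.3x5 s.t.:
  0.98x1 + 0.1x2 + 0.21x3 + 0.57x4 + 0.21x5 ≤ 1.33   (sulfur)
  22x1 + 774x2 + 5x3 + 4x4 + 3x5 ≥ 1231   (silicon)
  0.9x1 + 0.3x2 + 0.36x3 + 0.49x4 + 0.15x5 ≤ 1.88   (phosphorus)
  x1, x2, x3, x4, x5 ≥ 0.
The cheapest feasible vertex uses only ferrosilicon; cast iron scrap, stainless scrap, scrap grade C, scrap grade A are not used. The silicon requirement is met with equality.
Solving gives x2 = 1.59.
Hence cost = 1.08·1.59 = $1.7172.

$1.72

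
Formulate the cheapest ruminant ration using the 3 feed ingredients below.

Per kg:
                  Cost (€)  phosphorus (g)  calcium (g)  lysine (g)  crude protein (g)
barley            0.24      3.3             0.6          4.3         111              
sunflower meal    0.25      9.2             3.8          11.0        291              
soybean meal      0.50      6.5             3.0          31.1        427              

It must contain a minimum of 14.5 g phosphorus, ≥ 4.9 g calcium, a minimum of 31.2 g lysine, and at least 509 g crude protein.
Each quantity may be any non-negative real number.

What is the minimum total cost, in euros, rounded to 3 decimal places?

€0.586

Treat it as an LP. Let x1 = kg of barley, x2 = kg of sunflower meal, x3 = kg of soybean meal.
Minimize 0.24x1 + 0.25x2 + 0.5x3 s.t.:
  3.3x1 + 9.2x2 + 6.5x3 ≥ 14.5   (phosphorus)
  0.6x1 + 3.8x2 + 3x3 ≥ 4.9   (calcium)
  4.3x1 + 11x2 + 31.1x3 ≥ 31.2   (lysine)
  111x1 + 291x2 + 427x3 ≥ 509   (crude protein)
  x1, x2, x3 ≥ 0.
The optimal basis is {sunflower meal, soybean meal}; barley drops out. Binding constraints: phosphorus and lysine.
Optimal quantities: sunflower meal = 1.156 kg, soybean meal = 0.5943 kg.
Hence cost = 0.25·1.156 + 0.5·0.5943 = €0.58615.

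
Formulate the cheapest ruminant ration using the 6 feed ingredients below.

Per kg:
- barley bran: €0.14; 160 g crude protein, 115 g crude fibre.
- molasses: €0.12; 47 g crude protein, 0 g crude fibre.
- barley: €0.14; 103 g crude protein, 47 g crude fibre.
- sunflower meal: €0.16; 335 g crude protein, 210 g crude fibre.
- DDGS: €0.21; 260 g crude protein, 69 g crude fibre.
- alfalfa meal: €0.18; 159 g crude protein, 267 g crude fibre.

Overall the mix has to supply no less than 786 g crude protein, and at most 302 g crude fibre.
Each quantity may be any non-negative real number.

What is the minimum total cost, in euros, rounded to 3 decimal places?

€0.550

Let x1 = kg of barley bran, x2 = kg of molasses, x3 = kg of barley, x4 = kg of sunflower meal, x5 = kg of DDGS, x6 = kg of alfalfa meal.
Minimize 0.14x1 + 0.12x2 + 0.14x3 + 0.16x4 + 0.21x5 + 0.18x6 subject to:
  160x1 + 47x2 + 103x3 + 335x4 + 260x5 + 159x6 ≥ 786   (crude protein)
  115x1 + 47x3 + 210x4 + 69x5 + 267x6 ≤ 302   (crude fibre)
  x1, x2, x3, x4, x5, x6 ≥ 0.
At the optimum only sunflower meal, DDGS are positive (barley bran, molasses, barley, alfalfa meal = 0). There the crude protein and crude fibre constraints are tight.
Optimal quantities: sunflower meal = 0.7714 kg, DDGS = 2.029 kg.
Total cost: 0.16·0.7714 + 0.21·2.029 = 0.54951.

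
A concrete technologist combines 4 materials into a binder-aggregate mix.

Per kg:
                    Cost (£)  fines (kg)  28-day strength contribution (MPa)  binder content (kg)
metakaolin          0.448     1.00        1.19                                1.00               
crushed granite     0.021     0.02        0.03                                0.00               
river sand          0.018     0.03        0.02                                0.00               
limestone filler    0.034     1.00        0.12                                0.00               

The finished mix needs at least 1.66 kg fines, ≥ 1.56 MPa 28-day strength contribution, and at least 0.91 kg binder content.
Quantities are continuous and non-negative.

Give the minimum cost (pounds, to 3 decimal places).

£0.543

Set it up as a linear program. Let x1 = kg of metakaolin, x2 = kg of crushed granite, x3 = kg of river sand, x4 = kg of limestone filler.
min 0.448x1 + 0.021x2 + 0.018x3 + 0.034x4 s.t.:
  1x1 + 0.02x2 + 0.03x3 + 1x4 ≥ 1.66   (fines)
  1.19x1 + 0.03x2 + 0.02x3 + 0.12x4 ≥ 1.56   (28-day strength contribution)
  1x1 ≥ 0.91   (binder content)
  x1, x2, x3, x4 ≥ 0.
The cheapest feasible vertex uses only metakaolin, limestone filler; crushed granite, river sand are not used. The 28-day strength contribution and binder content requirements are met with equality.
So metakaolin = 0.91 kg, limestone filler = 3.976 kg.
Cost = 0.448·0.91 + 0.034·3.976 = 0.54286.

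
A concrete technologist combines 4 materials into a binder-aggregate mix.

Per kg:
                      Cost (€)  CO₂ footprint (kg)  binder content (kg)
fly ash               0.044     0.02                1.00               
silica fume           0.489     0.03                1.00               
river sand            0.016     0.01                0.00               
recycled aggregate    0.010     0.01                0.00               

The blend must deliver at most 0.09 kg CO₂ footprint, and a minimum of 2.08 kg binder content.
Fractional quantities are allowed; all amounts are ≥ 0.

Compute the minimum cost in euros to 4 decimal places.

€0.0915

This is a linear program. Let x1 = kg of fly ash, x2 = kg of silica fume, x3 = kg of river sand, x4 = kg of recycled aggregate.
Minimize 0.044x1 + 0.489x2 + 0.016x3 + 0.01x4 subject to:
  0.02x1 + 0.03x2 + 0.01x3 + 0.01x4 ≤ 0.09   (CO₂ footprint)
  1x1 + 1x2 ≥ 2.08   (binder content)
  x1, x2, x3, x4 ≥ 0.
At the optimum only fly ash is positive (silica fume, river sand, recycled aggregate = 0). The binder content requirement is met with equality.
So fly ash = 2.08 kg.
Total cost: 0.044·2.08 = 0.091520.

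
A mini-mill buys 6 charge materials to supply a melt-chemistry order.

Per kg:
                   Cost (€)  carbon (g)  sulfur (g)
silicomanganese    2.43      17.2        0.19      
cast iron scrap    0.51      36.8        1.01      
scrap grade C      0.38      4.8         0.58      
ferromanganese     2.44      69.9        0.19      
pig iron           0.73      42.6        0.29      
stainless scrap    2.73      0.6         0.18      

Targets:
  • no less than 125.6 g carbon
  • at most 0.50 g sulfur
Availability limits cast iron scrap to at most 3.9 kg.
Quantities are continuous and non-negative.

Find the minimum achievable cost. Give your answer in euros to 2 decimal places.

Let x1 = kg of silicomanganese, x2 = kg of cast iron scrap, x3 = kg of scrap grade C, x4 = kg of ferromanganese, x5 = kg of pig iron, x6 = kg of stainless scrap.
min 2.43x1 + 0.51x2 + 0.38x3 + 2.44x4 + 0.73x5 + 2.73x6 s.t.:
  17.2x1 + 36.8x2 + 4.8x3 + 69.9x4 + 42.6x5 + 0.6x6 ≥ 125.6   (carbon)
  0.19x1 + 1.01x2 + 0.58x3 + 0.19x4 + 0.29x5 + 0.18x6 ≤ 0.5   (sulfur)
  x2 ≤ 3.9
  x1, x2, x3, x4, x5, x6 ≥ 0.
The optimal basis is {ferromanganese, pig iron}; silicomanganese, cast iron scrap, scrap grade C, stainless scrap drop out. Binding constraints: carbon and sulfur.
Optimal quantities: ferromanganese = 1.242 kg, pig iron = 0.9104 kg.
Cost = 2.44·1.242 + 0.73·0.9104 = 3.6951.

€3.70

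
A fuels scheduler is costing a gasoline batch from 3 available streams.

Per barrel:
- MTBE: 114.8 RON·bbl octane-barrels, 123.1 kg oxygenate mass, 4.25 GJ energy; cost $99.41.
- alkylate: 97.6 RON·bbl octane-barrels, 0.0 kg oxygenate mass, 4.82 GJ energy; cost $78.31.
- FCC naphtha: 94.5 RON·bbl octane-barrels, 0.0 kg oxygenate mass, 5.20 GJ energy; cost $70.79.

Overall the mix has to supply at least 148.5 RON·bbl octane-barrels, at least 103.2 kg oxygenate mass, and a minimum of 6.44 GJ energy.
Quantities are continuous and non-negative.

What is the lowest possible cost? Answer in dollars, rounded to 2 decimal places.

$122.51

Set it up as a linear program. Let x1 = barrels of MTBE, x2 = barrels of alkylate, x3 = barrels of FCC naphtha.
min 99.41x1 + 78.31x2 + 70.79x3 s.t.:
  114.8x1 + 97.6x2 + 94.5x3 ≥ 148.5   (octane-barrels)
  123.1x1 ≥ 103.2   (oxygenate mass)
  4.25x1 + 4.82x2 + 5.2x3 ≥ 6.44   (energy)
  x1, x2, x3 ≥ 0.
The minimum-cost mix takes nothing from alkylate — only MTBE, FCC naphtha. Binding constraints: oxygenate mass and energy.
That vertex is x1 = 0.83834, x3 = 0.55328.
Hence cost = 99.41·0.83834 + 70.79·0.55328 = $122.5061.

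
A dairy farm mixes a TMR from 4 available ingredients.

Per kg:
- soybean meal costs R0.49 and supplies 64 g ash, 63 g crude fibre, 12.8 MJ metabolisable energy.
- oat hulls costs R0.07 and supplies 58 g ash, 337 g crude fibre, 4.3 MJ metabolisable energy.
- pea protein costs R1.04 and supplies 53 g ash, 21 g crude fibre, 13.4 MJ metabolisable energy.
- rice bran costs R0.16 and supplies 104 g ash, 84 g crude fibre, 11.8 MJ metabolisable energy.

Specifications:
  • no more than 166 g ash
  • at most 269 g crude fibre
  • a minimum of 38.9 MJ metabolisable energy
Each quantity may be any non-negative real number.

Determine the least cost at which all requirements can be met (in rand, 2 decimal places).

R2.56

Let x1 = kg of soybean meal, x2 = kg of oat hulls, x3 = kg of pea protein, x4 = kg of rice bran.
Minimise 0.49x1 + 0.07x2 + 1.04x3 + 0.16x4 subject to:
  64x1 + 58x2 + 53x3 + 104x4 ≤ 166   (ash)
  63x1 + 337x2 + 21x3 + 84x4 ≤ 269   (crude fibre)
  12.8x1 + 4.3x2 + 13.4x3 + 11.8x4 ≥ 38.9   (metabolisable energy)
  x1, x2, x3, x4 ≥ 0.
The cheapest feasible vertex uses only soybean meal, pea protein; oat hulls, rice bran are not used. The ash and metabolisable energy requirements are met with equality.
So soybean meal = 0.9079 kg, pea protein = 2.036 kg.
Cost = 0.49·0.9079 + 1.04·2.036 = 2.5623.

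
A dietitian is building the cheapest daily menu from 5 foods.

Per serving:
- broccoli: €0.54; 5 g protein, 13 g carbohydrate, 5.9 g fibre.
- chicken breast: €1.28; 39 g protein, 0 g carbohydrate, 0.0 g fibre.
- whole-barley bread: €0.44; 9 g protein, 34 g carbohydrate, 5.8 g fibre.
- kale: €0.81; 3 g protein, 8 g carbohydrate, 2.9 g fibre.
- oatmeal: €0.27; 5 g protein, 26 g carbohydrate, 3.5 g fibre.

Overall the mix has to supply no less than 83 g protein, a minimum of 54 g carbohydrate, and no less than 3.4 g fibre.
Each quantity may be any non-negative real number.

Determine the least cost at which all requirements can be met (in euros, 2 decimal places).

€2.94

Let x1 = servings of broccoli, x2 = servings of chicken breast, x3 = servings of whole-barley bread, x4 = servings of kale, x5 = servings of oatmeal.
min 0.54x1 + 1.28x2 + 0.44x3 + 0.81x4 + 0.27x5 with:
  5x1 + 39x2 + 9x3 + 3x4 + 5x5 ≥ 83   (protein)
  13x1 + 34x3 + 8x4 + 26x5 ≥ 54   (carbohydrate)
  5.9x1 + 5.8x3 + 2.9x4 + 3.5x5 ≥ 3.4   (fibre)
  x1, x2, x3, x4, x5 ≥ 0.
The cheapest feasible vertex uses only chicken breast, oatmeal; broccoli, whole-barley bread, kale are not used. Binding constraints: protein and carbohydrate.
That vertex is x2 = 1.862, x5 = 2.077.
Cost = 1.28·1.862 + 0.27·2.077 = 2.9442.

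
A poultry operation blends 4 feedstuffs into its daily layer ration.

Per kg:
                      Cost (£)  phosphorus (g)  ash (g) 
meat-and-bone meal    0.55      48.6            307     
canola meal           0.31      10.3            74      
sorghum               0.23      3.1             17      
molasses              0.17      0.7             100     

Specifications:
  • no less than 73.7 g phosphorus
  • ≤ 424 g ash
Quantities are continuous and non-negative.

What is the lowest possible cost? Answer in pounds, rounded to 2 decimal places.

Let x1 = kg of meat-and-bone meal, x2 = kg of canola meal, x3 = kg of sorghum, x4 = kg of molasses.
Minimise 0.55x1 + 0.31x2 + 0.23x3 + 0.17x4 with:
  48.6x1 + 10.3x2 + 3.1x3 + 0.7x4 ≥ 73.7   (phosphorus)
  307x1 + 74x2 + 17x3 + 100x4 ≤ 424   (ash)
  x1, x2, x3, x4 ≥ 0.
The minimum-cost mix takes nothing from canola meal, molasses — only meat-and-bone meal, sorghum. There the phosphorus and ash constraints are tight.
That vertex is x1 = 0.49, x3 = 16.09.
Objective = 0.55·0.49 + 0.23·16.09 = 3.9702.

£3.97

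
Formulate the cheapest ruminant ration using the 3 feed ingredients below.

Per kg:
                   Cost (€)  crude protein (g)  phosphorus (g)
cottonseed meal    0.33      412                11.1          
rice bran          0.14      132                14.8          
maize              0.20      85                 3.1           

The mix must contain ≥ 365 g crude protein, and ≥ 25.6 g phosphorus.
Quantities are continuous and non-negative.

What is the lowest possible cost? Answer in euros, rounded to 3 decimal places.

Let x1 = kg of cottonseed meal, x2 = kg of rice bran, x3 = kg of maize.
min 0.33x1 + 0.14x2 + 0.2x3 with:
  412x1 + 132x2 + 85x3 ≥ 365   (crude protein)
  11.1x1 + 14.8x2 + 3.1x3 ≥ 25.6   (phosphorus)
  x1, x2, x3 ≥ 0.
The cheapest feasible vertex uses only cottonseed meal, rice bran; maize is not used. Binding constraints: crude protein and phosphorus.
Optimal quantities: cottonseed meal = 0.4367 kg, rice bran = 1.402 kg.
Total cost: 0.33·0.4367 + 0.14·1.402 = 0.34039.

€0.340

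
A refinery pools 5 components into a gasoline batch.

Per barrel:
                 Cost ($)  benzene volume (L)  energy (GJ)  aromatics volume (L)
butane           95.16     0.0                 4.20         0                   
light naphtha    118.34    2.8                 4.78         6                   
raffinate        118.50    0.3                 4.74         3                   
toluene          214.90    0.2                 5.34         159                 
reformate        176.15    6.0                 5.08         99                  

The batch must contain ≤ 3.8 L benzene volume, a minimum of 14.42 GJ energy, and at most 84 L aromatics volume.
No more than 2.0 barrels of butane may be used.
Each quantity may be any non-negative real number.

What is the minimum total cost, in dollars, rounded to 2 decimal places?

$339.36

Let x1 = barrels of butane, x2 = barrels of light naphtha, x3 = barrels of raffinate, x4 = barrels of toluene, x5 = barrels of reformate.
Minimize 95.16x1 + 118.34x2 + 118.5x3 + 214.9x4 + 176.15x5 subject to:
  2.8x2 + 0.3x3 + 0.2x4 + 6x5 ≤ 3.8   (benzene volume)
  4.2x1 + 4.78x2 + 4.74x3 + 5.34x4 + 5.08x5 ≥ 14.42   (energy)
  6x2 + 3x3 + 159x4 + 99x5 ≤ 84   (aromatics volume)
  x1 ≤ 2
  x1, x2, x3, x4, x5 ≥ 0.
The minimum-cost mix takes nothing from raffinate, toluene, reformate — only butane, light naphtha. There the energy and the butane cap constraints are tight.
Solving gives x1 = 2, x2 = 1.2594.
Cost = 95.16·2 + 118.34·1.2594 = 339.3574.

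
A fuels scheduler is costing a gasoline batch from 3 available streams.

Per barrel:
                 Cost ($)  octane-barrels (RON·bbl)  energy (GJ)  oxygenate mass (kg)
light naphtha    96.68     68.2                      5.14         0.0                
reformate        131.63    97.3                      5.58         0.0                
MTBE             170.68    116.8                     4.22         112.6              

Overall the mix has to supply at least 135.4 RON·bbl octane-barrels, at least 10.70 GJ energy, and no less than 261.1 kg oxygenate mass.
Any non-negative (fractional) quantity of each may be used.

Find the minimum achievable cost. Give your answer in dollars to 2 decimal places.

$412.98

Let x1 = barrels of light naphtha, x2 = barrels of reformate, x3 = barrels of MTBE.
Minimise 96.68x1 + 131.63x2 + 170.68x3 subject to:
  68.2x1 + 97.3x2 + 116.8x3 ≥ 135.4   (octane-barrels)
  5.14x1 + 5.58x2 + 4.22x3 ≥ 10.7   (energy)
  112.6x3 ≥ 261.1   (oxygenate mass)
  x1, x2, x3 ≥ 0.
The cheapest feasible vertex uses only light naphtha, MTBE; reformate is not used. There the energy and oxygenate mass constraints are tight.
Optimal quantities: light naphtha = 0.17793 barrels, MTBE = 2.3188 barrels.
Hence cost = 96.68·0.17793 + 170.68·2.3188 = $412.9751.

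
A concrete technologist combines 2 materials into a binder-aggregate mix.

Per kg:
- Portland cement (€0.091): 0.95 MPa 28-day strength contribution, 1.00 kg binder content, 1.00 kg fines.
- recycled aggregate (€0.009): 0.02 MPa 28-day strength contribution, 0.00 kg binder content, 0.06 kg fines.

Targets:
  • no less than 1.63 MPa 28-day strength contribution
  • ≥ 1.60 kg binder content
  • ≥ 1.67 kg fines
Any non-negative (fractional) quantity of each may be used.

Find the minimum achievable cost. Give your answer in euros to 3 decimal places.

€0.156

Let x1 = kg of Portland cement, x2 = kg of recycled aggregate.
Minimize 0.091x1 + 0.009x2 with:
  0.95x1 + 0.02x2 ≥ 1.63   (28-day strength contribution)
  1x1 ≥ 1.6   (binder content)
  1x1 + 0.06x2 ≥ 1.67   (fines)
  x1, x2 ≥ 0.
At the optimum only Portland cement is positive (recycled aggregate = 0). The 28-day strength contribution requirement is met with equality.
Solving gives x1 = 1.716.
Hence cost = 0.091·1.716 = €0.15616.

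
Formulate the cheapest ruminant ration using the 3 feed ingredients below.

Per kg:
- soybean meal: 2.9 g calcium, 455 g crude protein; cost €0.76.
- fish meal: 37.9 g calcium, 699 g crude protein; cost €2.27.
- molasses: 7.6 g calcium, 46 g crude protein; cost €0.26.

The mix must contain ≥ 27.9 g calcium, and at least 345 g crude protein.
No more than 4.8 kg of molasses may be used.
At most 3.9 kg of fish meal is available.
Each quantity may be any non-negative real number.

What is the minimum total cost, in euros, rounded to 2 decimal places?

€1.22

This is a linear program. Let x1 = kg of soybean meal, x2 = kg of fish meal, x3 = kg of molasses.
Minimise 0.76x1 + 2.27x2 + 0.26x3 subject to:
  2.9x1 + 37.9x2 + 7.6x3 ≥ 27.9   (calcium)
  455x1 + 699x2 + 46x3 ≥ 345   (crude protein)
  x3 ≤ 4.8
  x2 ≤ 3.9
  x1, x2, x3 ≥ 0.
At the optimum only soybean meal, molasses are positive (fish meal = 0). There the calcium and crude protein constraints are tight.
That vertex is x1 = 0.4026, x3 = 3.517.
Total cost: 0.76·0.4026 + 0.26·3.517 = 1.2204.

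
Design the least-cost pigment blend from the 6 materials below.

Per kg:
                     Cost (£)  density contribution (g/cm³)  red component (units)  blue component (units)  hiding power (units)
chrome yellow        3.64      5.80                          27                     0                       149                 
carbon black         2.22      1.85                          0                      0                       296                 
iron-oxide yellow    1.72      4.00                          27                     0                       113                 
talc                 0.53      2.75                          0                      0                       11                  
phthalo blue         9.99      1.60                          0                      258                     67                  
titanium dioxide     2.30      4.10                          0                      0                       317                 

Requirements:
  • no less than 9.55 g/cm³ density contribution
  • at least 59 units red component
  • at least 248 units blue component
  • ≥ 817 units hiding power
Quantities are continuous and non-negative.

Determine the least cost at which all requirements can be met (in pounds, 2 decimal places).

Let x1 = kg of chrome yellow, x2 = kg of carbon black, x3 = kg of iron-oxide yellow, x4 = kg of talc, x5 = kg of phthalo blue, x6 = kg of titanium dioxide.
min 3.64x1 + 2.22x2 + 1.72x3 + 0.53x4 + 9.99x5 + 2.3x6 s.t.:
  5.8x1 + 1.85x2 + 4x3 + 2.75x4 + 1.6x5 + 4.1x6 ≥ 9.55   (density contribution)
  27x1 + 27x3 ≥ 59   (red component)
  258x5 ≥ 248   (blue component)
  149x1 + 296x2 + 113x3 + 11x4 + 67x5 + 317x6 ≥ 817   (hiding power)
  x1, x2, x3, x4, x5, x6 ≥ 0.
The minimum-cost mix takes nothing from chrome yellow, carbon black, talc — only iron-oxide yellow, phthalo blue, titanium dioxide. The red component, blue component, hiding power requirements are met with equality.
So iron-oxide yellow = 2.185 kg, phthalo blue = 0.9612 kg, titanium dioxide = 1.595 kg.
Cost = 1.72·2.185 + 9.99·0.9612 + 2.3·1.595 = 17.0291.

£17.03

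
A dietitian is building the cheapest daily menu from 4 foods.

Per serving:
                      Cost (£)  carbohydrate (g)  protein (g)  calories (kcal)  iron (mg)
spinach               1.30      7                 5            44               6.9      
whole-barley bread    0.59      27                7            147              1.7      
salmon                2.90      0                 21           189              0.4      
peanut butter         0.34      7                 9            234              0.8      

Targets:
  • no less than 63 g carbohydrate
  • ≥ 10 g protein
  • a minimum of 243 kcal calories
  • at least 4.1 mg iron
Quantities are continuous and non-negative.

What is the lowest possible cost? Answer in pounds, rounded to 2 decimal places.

This is a linear program. Let x1 = servings of spinach, x2 = servings of whole-barley bread, x3 = servings of salmon, x4 = servings of peanut butter.
Minimize 1.3x1 + 0.59x2 + 2.9x3 + 0.34x4 s.t.:
  7x1 + 27x2 + 7x4 ≥ 63   (carbohydrate)
  5x1 + 7x2 + 21x3 + 9x4 ≥ 10   (protein)
  44x1 + 147x2 + 189x3 + 234x4 ≥ 243   (calories)
  6.9x1 + 1.7x2 + 0.4x3 + 0.8x4 ≥ 4.1   (iron)
  x1, x2, x3, x4 ≥ 0.
The optimal basis is {spinach, whole-barley bread}; salmon, peanut butter drop out. Binding constraints: carbohydrate and iron.
That vertex is x1 = 0.02064, x2 = 2.328.
Hence cost = 1.3·0.02064 + 0.59·2.328 = £1.4004.

£1.40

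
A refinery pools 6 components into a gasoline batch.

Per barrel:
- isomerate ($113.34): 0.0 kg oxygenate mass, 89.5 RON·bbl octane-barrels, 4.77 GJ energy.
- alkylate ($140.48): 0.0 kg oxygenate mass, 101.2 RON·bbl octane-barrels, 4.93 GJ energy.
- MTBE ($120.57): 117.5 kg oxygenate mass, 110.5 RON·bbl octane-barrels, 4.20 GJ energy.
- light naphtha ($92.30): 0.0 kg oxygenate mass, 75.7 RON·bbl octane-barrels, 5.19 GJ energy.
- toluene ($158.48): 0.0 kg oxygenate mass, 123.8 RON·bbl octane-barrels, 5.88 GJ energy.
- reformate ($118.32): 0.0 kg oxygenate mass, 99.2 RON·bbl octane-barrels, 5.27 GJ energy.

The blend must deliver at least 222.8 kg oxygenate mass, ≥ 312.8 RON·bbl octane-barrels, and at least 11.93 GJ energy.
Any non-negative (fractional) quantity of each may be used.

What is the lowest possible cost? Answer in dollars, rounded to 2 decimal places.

$341.48

Let x1 = barrels of isomerate, x2 = barrels of alkylate, x3 = barrels of MTBE, x4 = barrels of light naphtha, x5 = barrels of toluene, x6 = barrels of reformate.
Minimize 113.34x1 + 140.48x2 + 120.57x3 + 92.3x4 + 158.48x5 + 118.32x6 s.t.:
  117.5x3 ≥ 222.8   (oxygenate mass)
  89.5x1 + 101.2x2 + 110.5x3 + 75.7x4 + 123.8x5 + 99.2x6 ≥ 312.8   (octane-barrels)
  4.77x1 + 4.93x2 + 4.2x3 + 5.19x4 + 5.88x5 + 5.27x6 ≥ 11.93   (energy)
  x1, x2, x3, x4, x5, x6 ≥ 0.
The minimum-cost mix takes nothing from isomerate, alkylate, toluene, reformate — only MTBE, light naphtha. The octane-barrels and energy requirements are met with equality.
That vertex is x3 = 2.8187, x4 = 0.017628.
Objective = 120.57·2.8187 + 92.3·0.017628 = 341.4777.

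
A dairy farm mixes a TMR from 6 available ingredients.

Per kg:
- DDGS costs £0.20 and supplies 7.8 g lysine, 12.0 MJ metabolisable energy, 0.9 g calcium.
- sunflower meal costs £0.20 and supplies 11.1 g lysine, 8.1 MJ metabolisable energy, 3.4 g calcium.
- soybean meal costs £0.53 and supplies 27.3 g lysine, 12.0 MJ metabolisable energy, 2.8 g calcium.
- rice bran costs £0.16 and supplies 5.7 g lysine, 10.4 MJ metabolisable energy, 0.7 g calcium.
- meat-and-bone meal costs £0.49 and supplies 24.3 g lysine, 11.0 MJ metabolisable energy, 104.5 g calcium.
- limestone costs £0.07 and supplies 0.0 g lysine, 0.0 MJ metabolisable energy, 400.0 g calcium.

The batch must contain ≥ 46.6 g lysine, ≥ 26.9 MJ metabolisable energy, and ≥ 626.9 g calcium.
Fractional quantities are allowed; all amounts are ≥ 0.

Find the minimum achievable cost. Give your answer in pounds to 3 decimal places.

£0.947

Treat it as an LP. Let x1 = kg of DDGS, x2 = kg of sunflower meal, x3 = kg of soybean meal, x4 = kg of rice bran, x5 = kg of meat-and-bone meal, x6 = kg of limestone.
Minimise 0.2x1 + 0.2x2 + 0.53x3 + 0.16x4 + 0.49x5 + 0.07x6 s.t.:
  7.8x1 + 11.1x2 + 27.3x3 + 5.7x4 + 24.3x5 ≥ 46.6   (lysine)
  12x1 + 8.1x2 + 12x3 + 10.4x4 + 11x5 ≥ 26.9   (metabolisable energy)
  0.9x1 + 3.4x2 + 2.8x3 + 0.7x4 + 104.5x5 + 400x6 ≥ 626.9   (calcium)
  x1, x2, x3, x4, x5, x6 ≥ 0.
The optimal basis is {sunflower meal, limestone}; DDGS, soybean meal, rice bran, meat-and-bone meal drop out. Binding constraints: lysine and calcium.
Optimal quantities: sunflower meal = 4.198 kg, limestone = 1.532 kg.
Objective = 0.2·4.198 + 0.07·1.532 = 0.94684.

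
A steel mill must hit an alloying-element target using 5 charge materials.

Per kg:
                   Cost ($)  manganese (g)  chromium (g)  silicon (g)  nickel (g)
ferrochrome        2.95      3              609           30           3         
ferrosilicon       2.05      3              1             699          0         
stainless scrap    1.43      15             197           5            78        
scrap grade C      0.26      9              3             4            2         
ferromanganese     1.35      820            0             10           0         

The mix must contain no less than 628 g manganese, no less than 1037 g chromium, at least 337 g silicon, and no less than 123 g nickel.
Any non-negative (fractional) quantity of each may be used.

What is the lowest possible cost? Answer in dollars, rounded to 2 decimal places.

This is a linear program. Let x1 = kg of ferrochrome, x2 = kg of ferrosilicon, x3 = kg of stainless scrap, x4 = kg of scrap grade C, x5 = kg of ferromanganese.
Minimise 2.95x1 + 2.05x2 + 1.43x3 + 0.26x4 + 1.35x5 subject to:
  3x1 + 3x2 + 15x3 + 9x4 + 820x5 ≥ 628   (manganese)
  609x1 + 1x2 + 197x3 + 3x4 ≥ 1037   (chromium)
  30x1 + 699x2 + 5x3 + 4x4 + 10x5 ≥ 337   (silicon)
  3x1 + 78x3 + 2x4 ≥ 123   (nickel)
  x1, x2, x3, x4, x5 ≥ 0.
The cheapest feasible vertex uses only ferrochrome, ferrosilicon, stainless scrap, ferromanganese; scrap grade C is not used. There the manganese, chromium, silicon, nickel constraints are tight.
That vertex is x1 = 1.207, x2 = 0.40889, x3 = 1.5305, x5 = 0.73194.
Hence cost = 2.95·1.207 + 2.05·0.40889 + 1.43·1.5305 + 1.35·0.73194 = $7.5756.

$7.58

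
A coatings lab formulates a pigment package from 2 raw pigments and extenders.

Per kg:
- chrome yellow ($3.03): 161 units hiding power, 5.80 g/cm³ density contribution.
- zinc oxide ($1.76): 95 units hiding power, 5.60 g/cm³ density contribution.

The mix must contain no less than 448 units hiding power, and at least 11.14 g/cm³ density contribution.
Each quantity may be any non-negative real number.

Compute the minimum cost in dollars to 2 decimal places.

$8.30

Set it up as a linear program. Let x1 = kg of chrome yellow, x2 = kg of zinc oxide.
Minimize 3.03x1 + 1.76x2 s.t.:
  161x1 + 95x2 ≥ 448   (hiding power)
  5.8x1 + 5.6x2 ≥ 11.14   (density contribution)
  x1, x2 ≥ 0.
The cheapest feasible vertex uses only zinc oxide; chrome yellow is not used. Binding constraint: hiding power.
Solving gives x2 = 4.716.
Cost = 1.76·4.716 = 8.3002.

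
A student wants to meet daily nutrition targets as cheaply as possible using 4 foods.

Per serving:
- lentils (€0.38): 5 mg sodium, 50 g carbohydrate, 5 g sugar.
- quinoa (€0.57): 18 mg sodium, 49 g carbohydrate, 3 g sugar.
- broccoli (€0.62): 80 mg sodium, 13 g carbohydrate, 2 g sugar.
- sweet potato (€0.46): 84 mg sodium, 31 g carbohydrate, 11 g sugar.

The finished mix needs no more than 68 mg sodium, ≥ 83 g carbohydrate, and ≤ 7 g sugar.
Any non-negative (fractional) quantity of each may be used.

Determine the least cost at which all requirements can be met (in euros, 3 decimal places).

Let x1 = servings of lentils, x2 = servings of quinoa, x3 = servings of broccoli, x4 = servings of sweet potato.
Minimise 0.38x1 + 0.57x2 + 0.62x3 + 0.46x4 subject to:
  5x1 + 18x2 + 80x3 + 84x4 ≤ 68   (sodium)
  50x1 + 49x2 + 13x3 + 31x4 ≥ 83   (carbohydrate)
  5x1 + 3x2 + 2x3 + 11x4 ≤ 7   (sugar)
  x1, x2, x3, x4 ≥ 0.
The cheapest feasible vertex uses only lentils, quinoa; broccoli, sweet potato are not used. There the carbohydrate and sugar constraints are tight.
Solving gives x1 = 0.9895, x2 = 0.6842.
Cost = 0.38·0.9895 + 0.57·0.6842 = 0.76600.

€0.766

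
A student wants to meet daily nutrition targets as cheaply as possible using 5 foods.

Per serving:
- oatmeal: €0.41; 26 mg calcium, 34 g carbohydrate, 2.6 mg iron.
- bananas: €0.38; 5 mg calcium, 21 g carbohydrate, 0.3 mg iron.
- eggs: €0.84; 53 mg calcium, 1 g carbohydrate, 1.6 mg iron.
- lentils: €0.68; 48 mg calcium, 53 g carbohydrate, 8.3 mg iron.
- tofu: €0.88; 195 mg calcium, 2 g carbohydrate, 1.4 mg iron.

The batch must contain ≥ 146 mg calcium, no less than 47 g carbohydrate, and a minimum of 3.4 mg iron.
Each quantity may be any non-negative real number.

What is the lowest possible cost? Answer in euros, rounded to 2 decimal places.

€1.05

Let x1 = servings of oatmeal, x2 = servings of bananas, x3 = servings of eggs, x4 = servings of lentils, x5 = servings of tofu.
Minimise 0.41x1 + 0.38x2 + 0.84x3 + 0.68x4 + 0.88x5 s.t.:
  26x1 + 5x2 + 53x3 + 48x4 + 195x5 ≥ 146   (calcium)
  34x1 + 21x2 + 1x3 + 53x4 + 2x5 ≥ 47   (carbohydrate)
  2.6x1 + 0.3x2 + 1.6x3 + 8.3x4 + 1.4x5 ≥ 3.4   (iron)
  x1, x2, x3, x4, x5 ≥ 0.
The cheapest feasible vertex uses only oatmeal, tofu; bananas, eggs, lentils are not used. There the calcium and carbohydrate constraints are tight.
That vertex is x1 = 1.349, x5 = 0.5689.
Hence cost = 0.41·1.349 + 0.88·0.5689 = €1.0537.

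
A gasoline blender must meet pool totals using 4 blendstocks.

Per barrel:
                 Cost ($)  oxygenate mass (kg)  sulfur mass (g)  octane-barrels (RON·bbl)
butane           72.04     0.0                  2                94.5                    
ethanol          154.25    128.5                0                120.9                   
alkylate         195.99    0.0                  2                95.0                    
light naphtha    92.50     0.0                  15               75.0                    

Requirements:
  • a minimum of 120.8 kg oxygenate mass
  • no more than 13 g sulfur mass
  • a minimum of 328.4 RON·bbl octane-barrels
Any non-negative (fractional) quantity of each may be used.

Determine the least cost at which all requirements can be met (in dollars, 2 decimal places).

Let x1 = barrels of butane, x2 = barrels of ethanol, x3 = barrels of alkylate, x4 = barrels of light naphtha.
min 72.04x1 + 154.25x2 + 195.99x3 + 92.5x4 subject to:
  128.5x2 ≥ 120.8   (oxygenate mass)
  2x1 + 2x3 + 15x4 ≤ 13   (sulfur mass)
  94.5x1 + 120.9x2 + 95x3 + 75x4 ≥ 328.4   (octane-barrels)
  x1, x2, x3, x4 ≥ 0.
The cheapest feasible vertex uses only butane, ethanol; alkylate, light naphtha are not used. The oxygenate mass and octane-barrels requirements are met with equality.
Solving gives x1 = 2.2724, x2 = 0.94008.
Objective = 72.04·2.2724 + 154.25·0.94008 = 308.7110.

$308.71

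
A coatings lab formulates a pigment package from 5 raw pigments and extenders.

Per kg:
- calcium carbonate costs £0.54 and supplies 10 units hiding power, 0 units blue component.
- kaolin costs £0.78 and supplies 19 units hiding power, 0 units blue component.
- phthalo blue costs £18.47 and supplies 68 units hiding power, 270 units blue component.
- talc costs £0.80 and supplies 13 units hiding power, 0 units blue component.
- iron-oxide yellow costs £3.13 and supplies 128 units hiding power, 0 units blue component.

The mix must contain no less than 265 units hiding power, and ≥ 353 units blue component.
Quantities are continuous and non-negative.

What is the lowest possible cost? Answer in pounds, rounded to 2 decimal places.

Set it up as a linear program. Let x1 = kg of calcium carbonate, x2 = kg of kaolin, x3 = kg of phthalo blue, x4 = kg of talc, x5 = kg of iron-oxide yellow.
Minimize 0.54x1 + 0.78x2 + 18.47x3 + 0.8x4 + 3.13x5 s.t.:
  10x1 + 19x2 + 68x3 + 13x4 + 128x5 ≥ 265   (hiding power)
  270x3 ≥ 353   (blue component)
  x1, x2, x3, x4, x5 ≥ 0.
The cheapest feasible vertex uses only phthalo blue, iron-oxide yellow; calcium carbonate, kaolin, talc are not used. Binding constraints: hiding power and blue component.
Solving gives x3 = 1.307, x5 = 1.376.
Objective = 18.47·1.307 + 3.13·1.376 = 28.4472.

£28.45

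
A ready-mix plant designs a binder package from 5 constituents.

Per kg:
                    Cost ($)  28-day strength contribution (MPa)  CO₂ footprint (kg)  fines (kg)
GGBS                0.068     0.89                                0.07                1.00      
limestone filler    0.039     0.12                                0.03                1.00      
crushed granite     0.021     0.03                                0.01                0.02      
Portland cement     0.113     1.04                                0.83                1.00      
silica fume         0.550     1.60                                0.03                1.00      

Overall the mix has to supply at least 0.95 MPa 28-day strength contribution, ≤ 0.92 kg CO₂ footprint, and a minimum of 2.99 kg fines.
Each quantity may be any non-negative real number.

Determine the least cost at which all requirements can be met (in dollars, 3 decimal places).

Let x1 = kg of GGBS, x2 = kg of limestone filler, x3 = kg of crushed granite, x4 = kg of Portland cement, x5 = kg of silica fume.
Minimise 0.068x1 + 0.039x2 + 0.021x3 + 0.113x4 + 0.55x5 with:
  0.89x1 + 0.12x2 + 0.03x3 + 1.04x4 + 1.6x5 ≥ 0.95   (28-day strength contribution)
  0.07x1 + 0.03x2 + 0.01x3 + 0.83x4 + 0.03x5 ≤ 0.92   (CO₂ footprint)
  1x1 + 1x2 + 0.02x3 + 1x4 + 1x5 ≥ 2.99   (fines)
  x1, x2, x3, x4, x5 ≥ 0.
The minimum-cost mix takes nothing from crushed granite, Portland cement, silica fume — only GGBS, limestone filler. The 28-day strength contribution and fines requirements are met with equality.
So GGBS = 0.7678 kg, limestone filler = 2.222 kg.
Hence cost = 0.068·0.7678 + 0.039·2.222 = $0.13887.

$0.139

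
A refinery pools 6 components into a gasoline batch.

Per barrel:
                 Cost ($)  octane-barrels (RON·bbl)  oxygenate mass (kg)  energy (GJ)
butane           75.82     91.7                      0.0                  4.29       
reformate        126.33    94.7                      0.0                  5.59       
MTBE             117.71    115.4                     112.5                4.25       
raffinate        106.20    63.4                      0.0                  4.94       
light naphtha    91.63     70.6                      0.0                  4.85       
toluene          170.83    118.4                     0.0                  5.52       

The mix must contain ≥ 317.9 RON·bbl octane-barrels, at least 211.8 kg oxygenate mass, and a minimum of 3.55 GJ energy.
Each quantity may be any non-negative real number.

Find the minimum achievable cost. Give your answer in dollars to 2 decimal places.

Treat it as an LP. Let x1 = barrels of butane, x2 = barrels of reformate, x3 = barrels of MTBE, x4 = barrels of raffinate, x5 = barrels of light naphtha, x6 = barrels of toluene.
min 75.82x1 + 126.33x2 + 117.71x3 + 106.2x4 + 91.63x5 + 170.83x6 with:
  91.7x1 + 94.7x2 + 115.4x3 + 63.4x4 + 70.6x5 + 118.4x6 ≥ 317.9   (octane-barrels)
  112.5x3 ≥ 211.8   (oxygenate mass)
  4.29x1 + 5.59x2 + 4.25x3 + 4.94x4 + 4.85x5 + 5.52x6 ≥ 3.55   (energy)
  x1, x2, x3, x4, x5, x6 ≥ 0.
The optimal basis is {butane, MTBE}; reformate, raffinate, light naphtha, toluene drop out. There the octane-barrels and oxygenate mass constraints are tight.
Optimal quantities: butane = 1.097 barrels, MTBE = 1.883 barrels.
Total cost: 75.82·1.097 + 117.71·1.883 = 304.8225.

$304.82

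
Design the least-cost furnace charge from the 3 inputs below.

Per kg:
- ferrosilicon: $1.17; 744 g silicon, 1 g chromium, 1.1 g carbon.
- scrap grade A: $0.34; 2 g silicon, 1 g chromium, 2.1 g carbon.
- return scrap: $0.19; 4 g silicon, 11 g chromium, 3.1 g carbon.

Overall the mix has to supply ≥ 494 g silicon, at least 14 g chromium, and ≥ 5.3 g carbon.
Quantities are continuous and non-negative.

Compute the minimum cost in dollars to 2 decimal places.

This is a linear program. Let x1 = kg of ferrosilicon, x2 = kg of scrap grade A, x3 = kg of return scrap.
min 1.17x1 + 0.34x2 + 0.19x3 s.t.:
  744x1 + 2x2 + 4x3 ≥ 494   (silicon)
  1x1 + 1x2 + 11x3 ≥ 14   (chromium)
  1.1x1 + 2.1x2 + 3.1x3 ≥ 5.3   (carbon)
  x1, x2, x3 ≥ 0.
The optimal basis is {ferrosilicon, return scrap}; scrap grade A drops out. There the silicon and carbon constraints are tight.
Optimal quantities: ferrosilicon = 0.656 kg, return scrap = 1.477 kg.
Total cost: 1.17·0.656 + 0.19·1.477 = 1.0482.

$1.05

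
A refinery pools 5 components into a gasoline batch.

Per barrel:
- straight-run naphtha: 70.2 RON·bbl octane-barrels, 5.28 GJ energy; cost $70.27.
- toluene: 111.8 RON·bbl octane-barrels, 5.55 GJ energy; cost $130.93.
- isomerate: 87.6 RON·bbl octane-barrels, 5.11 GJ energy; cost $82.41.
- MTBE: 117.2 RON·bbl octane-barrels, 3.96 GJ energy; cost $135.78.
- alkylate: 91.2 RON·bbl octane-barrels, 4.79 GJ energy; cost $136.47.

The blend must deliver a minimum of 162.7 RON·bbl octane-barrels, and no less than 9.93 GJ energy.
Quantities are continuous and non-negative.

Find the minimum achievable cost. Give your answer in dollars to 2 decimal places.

This is a linear program. Let x1 = barrels of straight-run naphtha, x2 = barrels of toluene, x3 = barrels of isomerate, x4 = barrels of MTBE, x5 = barrels of alkylate.
Minimize 70.27x1 + 130.93x2 + 82.41x3 + 135.78x4 + 136.47x5 subject to:
  70.2x1 + 111.8x2 + 87.6x3 + 117.2x4 + 91.2x5 ≥ 162.7   (octane-barrels)
  5.28x1 + 5.55x2 + 5.11x3 + 3.96x4 + 4.79x5 ≥ 9.93   (energy)
  x1, x2, x3, x4, x5 ≥ 0.
The cheapest feasible vertex uses only straight-run naphtha, isomerate; toluene, MTBE, alkylate are not used. There the octane-barrels and energy constraints are tight.
So straight-run naphtha = 0.3706 barrels, isomerate = 1.5603 barrels.
Cost = 70.27·0.3706 + 82.41·1.5603 = 154.6264.

$154.63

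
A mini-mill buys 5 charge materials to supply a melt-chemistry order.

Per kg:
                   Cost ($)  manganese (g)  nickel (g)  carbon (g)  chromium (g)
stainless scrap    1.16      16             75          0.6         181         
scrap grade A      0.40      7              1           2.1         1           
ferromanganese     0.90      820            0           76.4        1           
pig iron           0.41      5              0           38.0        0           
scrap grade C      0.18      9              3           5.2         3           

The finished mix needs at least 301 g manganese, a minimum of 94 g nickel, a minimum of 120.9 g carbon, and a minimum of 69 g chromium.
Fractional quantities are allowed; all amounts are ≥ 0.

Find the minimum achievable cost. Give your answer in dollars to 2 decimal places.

$2.77

Treat it as an LP. Let x1 = kg of stainless scrap, x2 = kg of scrap grade A, x3 = kg of ferromanganese, x4 = kg of pig iron, x5 = kg of scrap grade C.
Minimise 1.16x1 + 0.4x2 + 0.9x3 + 0.41x4 + 0.18x5 subject to:
  16x1 + 7x2 + 820x3 + 5x4 + 9x5 ≥ 301   (manganese)
  75x1 + 1x2 + 3x5 ≥ 94   (nickel)
  0.6x1 + 2.1x2 + 76.4x3 + 38x4 + 5.2x5 ≥ 120.9   (carbon)
  181x1 + 1x2 + 1x3 + 3x5 ≥ 69   (chromium)
  x1, x2, x3, x4, x5 ≥ 0.
At the optimum only stainless scrap, ferromanganese, pig iron are positive (scrap grade A, scrap grade C = 0). The manganese, nickel, carbon requirements are met with equality.
Solving gives x1 = 1.253, x3 = 0.3274, x4 = 2.504.
Hence cost = 1.16·1.253 + 0.9·0.3274 + 0.41·2.504 = $2.7748.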